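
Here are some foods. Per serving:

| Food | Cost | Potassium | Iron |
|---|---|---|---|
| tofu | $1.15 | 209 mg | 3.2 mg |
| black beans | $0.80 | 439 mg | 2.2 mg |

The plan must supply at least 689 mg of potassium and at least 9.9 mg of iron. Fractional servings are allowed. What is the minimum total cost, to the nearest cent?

With two linear requirements the optimum uses one or two foods; enumerate the corners.
tofu only: max(689/209, 9.9/3.2) = 3.297 servings → $3.79.
black beans only: max(689/439, 9.9/2.2) = 4.5 servings → $3.60.
tofu + black beans with both tight: 2.995 servings and 0.1436 servings → $3.56.
Cheapest feasible corner: $3.56.

$3.56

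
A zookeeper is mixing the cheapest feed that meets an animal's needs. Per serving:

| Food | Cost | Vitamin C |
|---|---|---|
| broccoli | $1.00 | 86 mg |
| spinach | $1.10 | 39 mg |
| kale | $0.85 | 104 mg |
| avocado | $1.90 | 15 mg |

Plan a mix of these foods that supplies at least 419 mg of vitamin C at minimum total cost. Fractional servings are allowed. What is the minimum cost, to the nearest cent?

Cost per mg of vitamin C: kale $0.0082, broccoli $0.0116, spinach $0.0282, avocado $0.1267.
With no serving limits, use only kale: 419 mg / 104 mg = 4.029 servings × $0.85 = $3.42.

$3.42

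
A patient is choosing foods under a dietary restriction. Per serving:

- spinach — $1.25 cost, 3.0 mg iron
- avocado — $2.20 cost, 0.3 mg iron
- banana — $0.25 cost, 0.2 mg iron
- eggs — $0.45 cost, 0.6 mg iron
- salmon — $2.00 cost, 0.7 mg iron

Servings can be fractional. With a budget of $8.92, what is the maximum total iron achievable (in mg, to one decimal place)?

Iron per dollar: spinach 2.4, eggs 1.333, banana 0.8, salmon 0.35, avocado 0.1364.
With no serving limits, spend the whole cost allowance on spinach: $8.92 / $1.25 × 3.0 mg = 21.4 mg.

21.4 mg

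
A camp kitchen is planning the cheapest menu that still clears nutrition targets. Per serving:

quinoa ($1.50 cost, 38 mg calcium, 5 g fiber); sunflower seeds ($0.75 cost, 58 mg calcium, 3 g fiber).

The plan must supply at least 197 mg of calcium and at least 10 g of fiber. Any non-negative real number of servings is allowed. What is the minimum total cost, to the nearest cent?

$2.55

With two linear requirements the optimum uses one or two foods; enumerate the corners.
quinoa only: max(197/38, 10/5) = 5.184 servings → $7.78.
sunflower seeds only: max(197/58, 10/3) = 3.397 servings → $2.55.
quinoa + sunflower seeds: intersection lies outside the first quadrant.
So the least-cost plan costs $2.55.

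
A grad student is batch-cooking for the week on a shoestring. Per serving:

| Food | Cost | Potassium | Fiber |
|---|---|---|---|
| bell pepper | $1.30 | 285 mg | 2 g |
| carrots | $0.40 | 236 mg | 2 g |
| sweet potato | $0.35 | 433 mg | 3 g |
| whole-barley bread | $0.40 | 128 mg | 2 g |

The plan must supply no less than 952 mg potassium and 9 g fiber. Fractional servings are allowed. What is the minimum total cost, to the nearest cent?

With two linear requirements the optimum uses one or two foods; enumerate the corners.
bell pepper only: max(952/285, 9/2) = 4.5 servings → $5.85.
carrots only: max(952/236, 9/2) = 4.5 servings → $1.80.
sweet potato only: max(952/433, 9/3) = 3 servings → $1.05.
whole-barley bread only: max(952/128, 9/2) = 7.438 servings → $2.98.
bell pepper + carrots: intersection lies outside the first quadrant.
bell pepper + sweet potato: the both-tight solution has a negative serving — not a feasible corner.
bell pepper + whole-barley bread with both tight: 2.395 servings and 2.105 servings → $3.96.
carrots + sweet potato with both targets exact would need a negative amount; discard.
carrots + whole-barley bread with both tight: 3.481 servings and 1.019 servings → $1.80.
sweet potato + whole-barley bread with both tight: 1.56 servings and 2.16 servings → $1.41.
The minimum over all feasible corners is $1.05.

$1.05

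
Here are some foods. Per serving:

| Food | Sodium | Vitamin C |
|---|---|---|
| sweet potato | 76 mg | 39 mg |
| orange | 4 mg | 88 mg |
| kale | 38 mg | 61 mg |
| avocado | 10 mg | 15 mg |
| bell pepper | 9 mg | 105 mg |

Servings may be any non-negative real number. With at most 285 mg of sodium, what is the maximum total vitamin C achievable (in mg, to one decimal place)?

6270.0 mg

Vitamin C per mg sodium: orange 22, bell pepper 11.67, kale 1.605, avocado 1.5, sweet potato 0.5132.
With no serving limits, spend the whole sodium allowance on orange: 285 mg / 4 mg × 88 mg = 6270.0 mg.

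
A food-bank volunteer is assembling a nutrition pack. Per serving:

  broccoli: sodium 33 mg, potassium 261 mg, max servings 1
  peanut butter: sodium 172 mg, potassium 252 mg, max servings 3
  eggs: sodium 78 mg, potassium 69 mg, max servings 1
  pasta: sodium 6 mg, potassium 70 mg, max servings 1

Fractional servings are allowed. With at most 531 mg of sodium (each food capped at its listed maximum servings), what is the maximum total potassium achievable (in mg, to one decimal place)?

1051.8 mg

Potassium per mg sodium: pasta 11.67, broccoli 7.909, peanut butter 1.465, eggs 0.8846.
Take 1 serving of pasta: uses 6 mg sodium, +70.0 mg potassium (running total 70.0 mg).
Take 1 serving of broccoli: uses 33 mg sodium, +261.0 mg potassium (running total 331.0 mg).
Take 2.86 servings of peanut butter: uses 492 mg sodium, +720.8 mg potassium (running total 1051.8 mg).
Greedy by best ratio exhausts the sodium allowance optimally: 1051.8 mg.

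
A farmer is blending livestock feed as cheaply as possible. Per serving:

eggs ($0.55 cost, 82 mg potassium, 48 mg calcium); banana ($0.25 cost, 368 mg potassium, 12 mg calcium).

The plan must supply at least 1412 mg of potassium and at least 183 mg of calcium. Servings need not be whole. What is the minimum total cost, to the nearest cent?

A basic optimal solution has at most two foods positive. Try each food alone and each pair with both targets met exactly.
eggs only: max(1412/82, 183/48) = 17.22 servings → $9.47.
banana only: max(1412/368, 183/12) = 15.25 servings → $3.81.
eggs + banana with both tight: 3.022 servings and 3.164 servings → $2.45.
Cheapest feasible corner: $2.45.

$2.45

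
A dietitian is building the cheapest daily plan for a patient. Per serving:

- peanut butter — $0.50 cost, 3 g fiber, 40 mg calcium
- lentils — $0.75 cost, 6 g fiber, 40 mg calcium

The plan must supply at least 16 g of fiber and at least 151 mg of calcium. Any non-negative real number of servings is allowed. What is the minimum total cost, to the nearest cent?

$2.28

A basic optimal solution has at most two foods positive. Try each food alone and each pair with both targets met exactly.
peanut butter only: max(16/3, 151/40) = 5.333 servings → $2.67.
lentils only: max(16/6, 151/40) = 3.775 servings → $2.83.
peanut butter + lentils with both tight: 2.217 servings and 1.558 servings → $2.28.
The minimum over all feasible corners is $2.28.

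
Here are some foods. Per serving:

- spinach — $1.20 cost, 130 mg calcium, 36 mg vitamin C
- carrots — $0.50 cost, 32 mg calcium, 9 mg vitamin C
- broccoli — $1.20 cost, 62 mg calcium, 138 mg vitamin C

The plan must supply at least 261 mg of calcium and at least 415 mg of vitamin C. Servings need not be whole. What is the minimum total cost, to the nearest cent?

Compare the cost at each extreme point of the feasible region.
spinach only: max(261/130, 415/36) = 11.53 servings → $13.83.
carrots only: max(261/32, 415/9) = 46.11 servings → $23.06.
broccoli only: max(261/62, 415/138) = 4.21 servings → $5.05.
spinach + carrots: the both-tight solution has a negative serving — not a feasible corner.
spinach + broccoli with both tight: 0.655 servings and 2.836 servings → $4.19.
carrots + broccoli with both tight: 2.667 servings and 2.833 servings → $4.73.
So the least-cost plan costs $4.19.

$4.19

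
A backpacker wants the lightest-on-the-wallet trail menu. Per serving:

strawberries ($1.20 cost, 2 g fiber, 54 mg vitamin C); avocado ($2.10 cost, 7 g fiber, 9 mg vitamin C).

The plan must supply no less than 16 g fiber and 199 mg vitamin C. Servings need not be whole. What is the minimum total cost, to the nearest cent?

$6.88

strawberries only: max(16/2, 199/54) = 8 servings → $9.60.
avocado only: max(16/7, 199/9) = 22.11 servings → $46.43.
strawberries + avocado with both tight: 3.469 servings and 1.294 servings → $6.88.
Cheapest feasible corner: $6.88.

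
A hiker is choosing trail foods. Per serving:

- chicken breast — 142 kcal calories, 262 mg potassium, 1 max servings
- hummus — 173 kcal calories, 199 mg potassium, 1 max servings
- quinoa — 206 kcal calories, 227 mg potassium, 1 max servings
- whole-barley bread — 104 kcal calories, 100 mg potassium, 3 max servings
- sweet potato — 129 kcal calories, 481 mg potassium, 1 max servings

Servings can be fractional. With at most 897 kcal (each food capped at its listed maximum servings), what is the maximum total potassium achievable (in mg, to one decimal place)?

Potassium per kcal: sweet potato 3.729, chicken breast 1.845, hummus 1.15, quinoa 1.102, whole-barley bread 0.9615.
Take 1 serving of sweet potato: uses 129 kcal, +481.0 mg potassium (running total 481.0 mg).
Take 1 serving of chicken breast: uses 142 kcal, +262.0 mg potassium (running total 743.0 mg).
Take 1 serving of hummus: uses 173 kcal, +199.0 mg potassium (running total 942.0 mg).
Take 1 serving of quinoa: uses 206 kcal, +227.0 mg potassium (running total 1169.0 mg).
Take 2.375 servings of whole-barley bread: uses 247 kcal, +237.5 mg potassium (running total 1406.5 mg).
Greedy by best ratio exhausts the calories allowance optimally: 1406.5 mg.

1406.5 mg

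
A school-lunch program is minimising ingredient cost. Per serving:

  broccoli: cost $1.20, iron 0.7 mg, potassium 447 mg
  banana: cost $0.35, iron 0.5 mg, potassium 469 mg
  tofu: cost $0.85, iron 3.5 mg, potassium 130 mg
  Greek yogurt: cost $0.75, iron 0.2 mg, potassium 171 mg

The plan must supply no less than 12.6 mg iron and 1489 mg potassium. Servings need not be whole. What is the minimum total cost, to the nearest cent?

At the optimum either one food covers both requirements or two foods hit both targets exactly; no other combination can be cheaper.
broccoli only: max(12.6/0.7, 1489/447) = 18 servings → $21.60.
banana only: max(12.6/0.5, 1489/469) = 25.2 servings → $8.82.
tofu only: max(12.6/3.5, 1489/130) = 11.45 servings → $9.74.
Greek yogurt only: max(12.6/0.2, 1489/171) = 63 servings → $47.25.
broccoli + banana with both targets exact would need a negative amount; discard.
broccoli + tofu with both tight: 2.425 servings and 3.115 servings → $5.56.
broccoli + Greek yogurt with both targets exact would need a negative amount; discard.
banana + tofu with both tight: 2.267 servings and 3.276 servings → $3.58.
banana + Greek yogurt: intersection lies outside the first quadrant.
tofu + Greek yogurt with both tight: 3.243 servings and 6.242 servings → $7.44.
The minimum over all feasible corners is $3.58.

$3.58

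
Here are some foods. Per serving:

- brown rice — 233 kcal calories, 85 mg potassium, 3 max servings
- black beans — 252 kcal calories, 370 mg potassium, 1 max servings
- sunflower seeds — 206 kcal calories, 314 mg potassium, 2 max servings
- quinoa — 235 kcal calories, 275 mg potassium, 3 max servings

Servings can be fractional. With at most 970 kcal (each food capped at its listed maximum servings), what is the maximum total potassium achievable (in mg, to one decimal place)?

1356.1 mg

Potassium per kcal: sunflower seeds 1.524, black beans 1.468, quinoa 1.17, brown rice 0.3648.
Take 2 servings of sunflower seeds: uses 412 kcal, +628.0 mg potassium (running total 628.0 mg).
Take 1 serving of black beans: uses 252 kcal, +370.0 mg potassium (running total 998.0 mg).
Take 1.302 servings of quinoa: uses 306 kcal, +358.1 mg potassium (running total 1356.1 mg).
Filling greedily by potassium-per-kcal is optimal for one linear limit, giving 1356.1 mg.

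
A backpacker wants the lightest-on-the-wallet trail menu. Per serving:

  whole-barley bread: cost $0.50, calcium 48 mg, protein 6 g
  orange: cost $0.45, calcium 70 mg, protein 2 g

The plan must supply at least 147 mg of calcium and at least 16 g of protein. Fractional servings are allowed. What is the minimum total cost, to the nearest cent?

whole-barley bread only: max(147/48, 16/6) = 3.062 servings → $1.53.
orange only: max(147/70, 16/2) = 8 servings → $3.60.
whole-barley bread + orange with both tight: 2.549 servings and 0.3519 servings → $1.43.
The minimum over all feasible corners is $1.43.

$1.43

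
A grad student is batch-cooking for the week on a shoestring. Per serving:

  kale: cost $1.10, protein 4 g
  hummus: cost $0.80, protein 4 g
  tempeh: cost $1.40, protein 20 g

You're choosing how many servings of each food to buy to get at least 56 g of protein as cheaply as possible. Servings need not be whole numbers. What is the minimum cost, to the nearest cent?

Cost per g of protein: tempeh $0.0700, hummus $0.2000, kale $0.2750.
With no serving limits, use only tempeh: 56 g / 20 g = 2.8 servings × $1.40 = $3.92.

$3.92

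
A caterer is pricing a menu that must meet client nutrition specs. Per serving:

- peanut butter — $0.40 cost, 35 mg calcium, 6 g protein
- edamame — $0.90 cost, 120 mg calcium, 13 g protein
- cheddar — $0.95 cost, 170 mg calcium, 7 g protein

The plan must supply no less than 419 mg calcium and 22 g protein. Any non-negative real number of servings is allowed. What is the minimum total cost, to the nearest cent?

$2.48

Two binding constraints pin down two serving amounts, so the optimal mix uses at most two foods. The candidates are each food alone (scaled to the tighter of calcium/protein) and each pair with both constraints tight.
peanut butter only: max(419/35, 22/6) = 11.97 servings → $4.79.
edamame only: max(419/120, 22/13) = 3.492 servings → $3.14.
cheddar only: max(419/170, 22/7) = 3.143 servings → $2.99.
peanut butter + edamame: the both-tight solution has a negative serving — not a feasible corner.
peanut butter + cheddar with both tight: 1.041 servings and 2.25 servings → $2.55.
edamame + cheddar with both tight: 0.5891 servings and 2.049 servings → $2.48.
Cheapest feasible corner: $2.48.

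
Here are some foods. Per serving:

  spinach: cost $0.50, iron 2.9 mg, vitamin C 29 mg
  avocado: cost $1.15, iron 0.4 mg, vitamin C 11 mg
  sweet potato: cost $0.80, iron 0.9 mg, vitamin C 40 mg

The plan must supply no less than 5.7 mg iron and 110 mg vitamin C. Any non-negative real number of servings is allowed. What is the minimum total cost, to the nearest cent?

Two binding constraints pin down two serving amounts, so the optimal mix uses at most two foods. The candidates are each food alone (scaled to the tighter of iron/vitamin C) and each pair with both constraints tight.
spinach only: max(5.7/2.9, 110/29) = 3.793 servings → $1.90.
avocado only: max(5.7/0.4, 110/11) = 14.25 servings → $16.39.
sweet potato only: max(5.7/0.9, 110/40) = 6.333 servings → $5.07.
spinach + avocado with both tight: 0.9212 servings and 7.571 servings → $9.17.
spinach + sweet potato with both tight: 1.435 servings and 1.71 servings → $2.09.
avocado + sweet potato with both targets exact would need a negative amount; discard.
The minimum over all feasible corners is $1.90.

$1.90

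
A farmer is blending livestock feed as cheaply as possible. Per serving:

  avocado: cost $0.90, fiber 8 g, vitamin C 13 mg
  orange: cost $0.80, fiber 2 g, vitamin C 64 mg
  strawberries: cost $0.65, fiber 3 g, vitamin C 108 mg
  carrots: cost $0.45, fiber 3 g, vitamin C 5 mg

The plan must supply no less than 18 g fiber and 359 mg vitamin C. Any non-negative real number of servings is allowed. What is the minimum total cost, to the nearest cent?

$3.02

Check every corner: each single food scaled to meet both minima, and each pair solved so both constraints bind.
avocado only: max(18/8, 359/13) = 27.62 servings → $24.85.
orange only: max(18/2, 359/64) = 9 servings → $7.20.
strawberries only: max(18/3, 359/108) = 6 servings → $3.90.
carrots only: max(18/3, 359/5) = 71.8 servings → $32.31.
avocado + orange with both tight: 0.893 servings and 5.428 servings → $5.15.
avocado + strawberries with both tight: 1.051 servings and 3.198 servings → $3.02.
avocado + carrots: intersection lies outside the first quadrant.
orange + strawberries with both targets exact would need a negative amount; discard.
orange + carrots with both tight: 5.423 servings and 2.385 servings → $5.41.
strawberries + carrots with both tight: 3.194 servings and 2.806 servings → $3.34.
So the least-cost plan costs $3.02.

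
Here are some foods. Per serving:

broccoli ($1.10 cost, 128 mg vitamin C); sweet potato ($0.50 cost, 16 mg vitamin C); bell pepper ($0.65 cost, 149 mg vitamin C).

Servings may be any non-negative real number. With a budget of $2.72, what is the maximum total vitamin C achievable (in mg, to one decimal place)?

Vitamin C per dollar: bell pepper 229.2, broccoli 116.4, sweet potato 32.
With no serving limits, spend the whole cost allowance on bell pepper: $2.72 / $0.65 × 149 mg = 623.5 mg.

623.5 mg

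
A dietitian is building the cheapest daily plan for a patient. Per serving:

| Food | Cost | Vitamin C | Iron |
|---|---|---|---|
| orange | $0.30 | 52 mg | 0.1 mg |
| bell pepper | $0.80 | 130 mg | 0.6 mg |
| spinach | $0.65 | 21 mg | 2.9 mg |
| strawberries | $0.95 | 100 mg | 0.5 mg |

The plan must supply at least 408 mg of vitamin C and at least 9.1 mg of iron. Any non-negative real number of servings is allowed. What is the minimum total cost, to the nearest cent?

$3.85

This is a tiny linear program; its minimum lies at a vertex of the feasible set. List the vertices and price them.
orange only: max(408/52, 9.1/0.1) = 91 servings → $27.30.
bell pepper only: max(408/130, 9.1/0.6) = 15.17 servings → $12.13.
spinach only: max(408/21, 9.1/2.9) = 19.43 servings → $12.63.
strawberries only: max(408/100, 9.1/0.5) = 18.2 servings → $17.29.
orange + bell pepper: intersection lies outside the first quadrant.
orange + spinach with both tight: 6.672 servings and 2.908 servings → $3.89.
orange + strawberries: intersection lies outside the first quadrant.
bell pepper + spinach with both tight: 2.723 servings and 2.575 servings → $3.85.
bell pepper + strawberries with both targets exact would need a negative amount; discard.
spinach + strawberries with both tight: 2.526 servings and 3.55 servings → $5.01.
So the least-cost plan costs $3.85.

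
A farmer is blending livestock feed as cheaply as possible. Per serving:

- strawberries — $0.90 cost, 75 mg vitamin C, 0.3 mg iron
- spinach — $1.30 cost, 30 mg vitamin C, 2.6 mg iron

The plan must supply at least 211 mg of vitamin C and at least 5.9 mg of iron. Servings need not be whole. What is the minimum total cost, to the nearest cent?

$4.45

At the optimum either one food covers both requirements or two foods hit both targets exactly; no other combination can be cheaper.
strawberries only: max(211/75, 5.9/0.3) = 19.67 servings → $17.70.
spinach only: max(211/30, 5.9/2.6) = 7.033 servings → $9.14.
strawberries + spinach with both tight: 1.998 servings and 2.039 servings → $4.45.
Cheapest feasible corner: $4.45.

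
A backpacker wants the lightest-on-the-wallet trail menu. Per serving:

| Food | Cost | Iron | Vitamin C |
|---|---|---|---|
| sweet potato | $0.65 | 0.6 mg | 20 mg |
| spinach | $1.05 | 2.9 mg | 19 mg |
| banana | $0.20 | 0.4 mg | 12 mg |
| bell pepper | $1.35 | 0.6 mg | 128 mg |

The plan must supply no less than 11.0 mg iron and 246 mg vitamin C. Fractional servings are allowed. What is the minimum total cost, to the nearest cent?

$5.01

At the optimum either one food covers both requirements or two foods hit both targets exactly; no other combination can be cheaper.
sweet potato only: max(11.0/0.6, 246/20) = 18.33 servings → $11.92.
spinach only: max(11.0/2.9, 246/19) = 12.95 servings → $13.59.
banana only: max(11.0/0.4, 246/12) = 27.5 servings → $5.50.
bell pepper only: max(11.0/0.6, 246/128) = 18.33 servings → $24.75.
sweet potato + spinach with both tight: 10.82 servings and 1.554 servings → $8.67.
sweet potato + banana with both targets exact would need a negative amount; discard.
sweet potato + bell pepper: the both-tight solution has a negative serving — not a feasible corner.
spinach + banana with both tight: 1.235 servings and 18.54 servings → $5.01.
spinach + bell pepper with both tight: 3.503 servings and 1.402 servings → $5.57.
banana + bell pepper: the both-tight solution has a negative serving — not a feasible corner.
The minimum over all feasible corners is $5.01.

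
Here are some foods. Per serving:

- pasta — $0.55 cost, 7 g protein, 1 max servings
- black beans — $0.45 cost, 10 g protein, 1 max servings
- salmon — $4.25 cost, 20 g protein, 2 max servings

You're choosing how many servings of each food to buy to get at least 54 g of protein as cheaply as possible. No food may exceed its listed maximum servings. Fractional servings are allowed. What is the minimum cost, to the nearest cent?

$8.86

Cost per g of protein: black beans $0.0450, pasta $0.0786, salmon $0.2125.
Take 1 serving of black beans: +10.0 g protein for $0.45 (total $0.45, still need 44.0 g).
Take 1 serving of pasta: +7.0 g protein for $0.55 (total $1.00, still need 37.0 g).
Take 1.85 servings of salmon: +37.0 g protein for $7.86 (total $8.86, still need 0.0 g).
Greedy by cheapest-per-g is optimal for a single linear constraint, so the minimum cost is $8.86.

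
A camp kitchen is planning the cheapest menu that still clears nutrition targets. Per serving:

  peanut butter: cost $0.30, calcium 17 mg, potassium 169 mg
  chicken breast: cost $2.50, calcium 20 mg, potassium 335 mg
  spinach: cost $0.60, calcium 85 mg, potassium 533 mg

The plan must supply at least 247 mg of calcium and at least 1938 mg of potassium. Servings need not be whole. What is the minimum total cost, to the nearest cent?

An LP optimum is at a vertex; with two nutrient constraints at most two foods are used. Check each candidate.
peanut butter only: max(247/17, 1938/169) = 14.53 servings → $4.36.
chicken breast only: max(247/20, 1938/335) = 12.35 servings → $30.88.
spinach only: max(247/85, 1938/533) = 3.636 servings → $2.18.
peanut butter + chicken breast: the both-tight solution has a negative serving — not a feasible corner.
peanut butter + spinach with both tight: 6.237 servings and 1.659 servings → $2.87.
chicken breast + spinach with both tight: 1.857 servings and 2.469 servings → $6.12.
The minimum over all feasible corners is $2.18.

$2.18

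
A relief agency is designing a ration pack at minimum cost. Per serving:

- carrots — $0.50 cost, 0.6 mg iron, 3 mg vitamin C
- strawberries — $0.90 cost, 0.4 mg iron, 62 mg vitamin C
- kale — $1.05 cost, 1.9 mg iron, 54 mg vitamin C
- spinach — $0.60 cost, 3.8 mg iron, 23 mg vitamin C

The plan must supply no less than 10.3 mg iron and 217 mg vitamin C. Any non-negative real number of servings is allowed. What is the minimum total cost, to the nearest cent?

A basic optimal solution has at most two foods positive. Try each food alone and each pair with both targets met exactly.
carrots only: max(10.3/0.6, 217/3) = 72.33 servings → $36.17.
strawberries only: max(10.3/0.4, 217/62) = 25.75 servings → $23.18.
kale only: max(10.3/1.9, 217/54) = 5.421 servings → $5.69.
spinach only: max(10.3/3.8, 217/23) = 9.435 servings → $5.66.
carrots + strawberries with both tight: 15.33 servings and 2.758 servings → $10.15.
carrots + kale with both tight: 5.39 servings and 3.719 servings → $6.60.
carrots + spinach: intersection lies outside the first quadrant.
strawberries + kale: the both-tight solution has a negative serving — not a feasible corner.
strawberries + spinach with both tight: 2.596 servings and 2.437 servings → $3.80.
kale + spinach with both tight: 3.639 servings and 0.891 servings → $4.36.
So the least-cost plan costs $3.80.

$3.80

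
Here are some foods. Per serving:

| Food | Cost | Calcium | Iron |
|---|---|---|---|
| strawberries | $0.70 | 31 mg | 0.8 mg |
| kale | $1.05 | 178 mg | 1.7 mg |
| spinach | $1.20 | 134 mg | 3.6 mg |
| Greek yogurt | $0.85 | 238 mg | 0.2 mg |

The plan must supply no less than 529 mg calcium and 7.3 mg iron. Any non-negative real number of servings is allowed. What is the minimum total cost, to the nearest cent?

$3.31

Check every corner: each single food scaled to meet both minima, and each pair solved so both constraints bind.
strawberries only: max(529/31, 7.3/0.8) = 17.06 servings → $11.95.
kale only: max(529/178, 7.3/1.7) = 4.294 servings → $4.51.
spinach only: max(529/134, 7.3/3.6) = 3.948 servings → $4.74.
Greek yogurt only: max(529/238, 7.3/0.2) = 36.5 servings → $31.02.
strawberries + kale with both tight: 4.46 servings and 2.195 servings → $5.43.
strawberries + spinach: the both-tight solution has a negative serving — not a feasible corner.
strawberries + Greek yogurt with both tight: 8.858 servings and 1.069 servings → $7.11.
kale + spinach with both tight: 2.243 servings and 0.9688 servings → $3.52.
kale + Greek yogurt with both targets exact would need a negative amount; discard.
spinach + Greek yogurt with both tight: 1.966 servings and 1.116 servings → $3.31.
Cheapest feasible corner: $3.31.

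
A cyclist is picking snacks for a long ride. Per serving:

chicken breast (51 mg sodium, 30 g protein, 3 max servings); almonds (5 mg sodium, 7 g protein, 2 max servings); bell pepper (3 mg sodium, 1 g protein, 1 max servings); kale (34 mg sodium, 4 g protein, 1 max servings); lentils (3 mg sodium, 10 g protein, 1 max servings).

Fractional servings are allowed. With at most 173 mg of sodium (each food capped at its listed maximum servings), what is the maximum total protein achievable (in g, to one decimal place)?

115.5 g

Protein per mg sodium: lentils 3.333, almonds 1.4, chicken breast 0.5882, bell pepper 0.3333, kale 0.1176.
Take 1 serving of lentils: uses 3 mg sodium, +10.0 g protein (running total 10.0 g).
Take 2 servings of almonds: uses 10 mg sodium, +14.0 g protein (running total 24.0 g).
Take 3 servings of chicken breast: uses 153 mg sodium, +90.0 g protein (running total 114.0 g).
Take 1 serving of bell pepper: uses 3 mg sodium, +1.0 g protein (running total 115.0 g).
Take 0.1176 servings of kale: uses 4 mg sodium, +0.5 g protein (running total 115.5 g).
Greedy by best ratio exhausts the sodium allowance optimally: 115.5 g.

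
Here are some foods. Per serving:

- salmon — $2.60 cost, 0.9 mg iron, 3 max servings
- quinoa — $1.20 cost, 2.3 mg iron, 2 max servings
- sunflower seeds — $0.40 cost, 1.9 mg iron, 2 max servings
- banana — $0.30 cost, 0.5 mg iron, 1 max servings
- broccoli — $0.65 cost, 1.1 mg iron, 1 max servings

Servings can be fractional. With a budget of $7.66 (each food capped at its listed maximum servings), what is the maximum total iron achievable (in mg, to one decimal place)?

Iron per dollar: sunflower seeds 4.75, quinoa 1.917, broccoli 1.692, banana 1.667, salmon 0.3462.
Take 2 servings of sunflower seeds: spends $0.80, +3.8 mg iron (running total 3.8 mg).
Take 2 servings of quinoa: spends $2.40, +4.6 mg iron (running total 8.4 mg).
Take 1 serving of broccoli: spends $0.65, +1.1 mg iron (running total 9.5 mg).
Take 1 serving of banana: spends $0.30, +0.5 mg iron (running total 10.0 mg).
Take 1.35 servings of salmon: spends $3.51, +1.2 mg iron (running total 11.2 mg).
Greedy by best ratio exhausts the cost allowance optimally: 11.2 mg.

11.2 mg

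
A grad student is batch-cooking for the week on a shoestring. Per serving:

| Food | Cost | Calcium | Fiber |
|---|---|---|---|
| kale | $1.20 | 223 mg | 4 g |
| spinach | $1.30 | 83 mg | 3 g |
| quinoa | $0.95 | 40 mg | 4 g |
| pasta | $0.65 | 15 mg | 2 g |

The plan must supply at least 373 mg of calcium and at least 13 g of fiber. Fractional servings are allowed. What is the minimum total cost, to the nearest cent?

$3.42

Two binding constraints pin down two serving amounts, so the optimal mix uses at most two foods. The candidates are each food alone (scaled to the tighter of calcium/fiber) and each pair with both constraints tight.
kale only: max(373/223, 13/4) = 3.25 servings → $3.90.
spinach only: max(373/83, 13/3) = 4.494 servings → $5.84.
quinoa only: max(373/40, 13/4) = 9.325 servings → $8.86.
pasta only: max(373/15, 13/2) = 24.87 servings → $16.16.
kale + spinach with both tight: 0.1187 servings and 4.175 servings → $5.57.
kale + quinoa with both tight: 1.328 servings and 1.922 servings → $3.42.
kale + pasta with both tight: 1.427 servings and 3.645 servings → $4.08.
spinach + quinoa: intersection lies outside the first quadrant.
spinach + pasta with both targets exact would need a negative amount; discard.
quinoa + pasta with both targets exact would need a negative amount; discard.
Cheapest feasible corner: $3.42.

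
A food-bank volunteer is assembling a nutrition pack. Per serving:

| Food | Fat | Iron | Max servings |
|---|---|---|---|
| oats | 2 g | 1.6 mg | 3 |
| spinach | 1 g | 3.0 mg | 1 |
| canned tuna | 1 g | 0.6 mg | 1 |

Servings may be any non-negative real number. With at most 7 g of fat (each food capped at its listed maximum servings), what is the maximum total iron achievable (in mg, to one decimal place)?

Iron per g fat: spinach 3, oats 0.8, canned tuna 0.6.
Take 1 serving of spinach: uses 1 g fat, +3.0 mg iron (running total 3.0 mg).
Take 3 servings of oats: uses 6 g fat, +4.8 mg iron (running total 7.8 mg).
Filling greedily by iron-per-g fat is optimal for one linear limit, giving 7.8 mg.

7.8 mg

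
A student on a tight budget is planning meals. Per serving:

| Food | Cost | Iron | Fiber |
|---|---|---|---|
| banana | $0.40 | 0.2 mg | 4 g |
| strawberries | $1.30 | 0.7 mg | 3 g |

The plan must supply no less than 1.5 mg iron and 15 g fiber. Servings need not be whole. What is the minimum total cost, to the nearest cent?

$2.86

banana only: max(1.5/0.2, 15/4) = 7.5 servings → $3.00.
strawberries only: max(1.5/0.7, 15/3) = 5 servings → $6.50.
banana + strawberries with both tight: 2.727 servings and 1.364 servings → $2.86.
So the least-cost plan costs $2.86.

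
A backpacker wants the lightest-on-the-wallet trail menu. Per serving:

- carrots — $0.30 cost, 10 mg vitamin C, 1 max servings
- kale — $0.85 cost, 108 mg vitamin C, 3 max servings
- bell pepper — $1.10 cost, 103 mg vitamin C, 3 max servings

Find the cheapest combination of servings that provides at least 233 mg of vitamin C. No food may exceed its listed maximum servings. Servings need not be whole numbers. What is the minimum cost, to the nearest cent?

$1.83

Cost per mg of vitamin C: kale $0.0079, bell pepper $0.0107, carrots $0.0300.
Take 2.157 servings of kale: +233.0 mg vitamin C for $1.83 (total $1.83, still need 0.0 mg).
Greedy by cheapest-per-mg is optimal for a single linear constraint, so the minimum cost is $1.83.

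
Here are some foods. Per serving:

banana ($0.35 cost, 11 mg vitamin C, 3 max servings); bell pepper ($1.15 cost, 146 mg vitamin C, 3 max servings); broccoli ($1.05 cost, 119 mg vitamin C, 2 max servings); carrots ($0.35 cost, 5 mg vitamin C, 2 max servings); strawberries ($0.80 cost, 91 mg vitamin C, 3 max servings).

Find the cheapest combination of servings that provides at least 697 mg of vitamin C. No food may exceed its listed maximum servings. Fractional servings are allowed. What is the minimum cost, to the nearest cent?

$5.73

Cost per mg of vitamin C: bell pepper $0.0079, strawberries $0.0088, broccoli $0.0088, banana $0.0318, carrots $0.0700.
Take 3 servings of bell pepper: +438.0 mg vitamin C for $3.45 (total $3.45, still need 259.0 mg).
Take 2.846 servings of strawberries: +259.0 mg vitamin C for $2.28 (total $5.73, still need 0.0 mg).
Filling from the cheapest source first is optimal under one linear minimum: $5.73.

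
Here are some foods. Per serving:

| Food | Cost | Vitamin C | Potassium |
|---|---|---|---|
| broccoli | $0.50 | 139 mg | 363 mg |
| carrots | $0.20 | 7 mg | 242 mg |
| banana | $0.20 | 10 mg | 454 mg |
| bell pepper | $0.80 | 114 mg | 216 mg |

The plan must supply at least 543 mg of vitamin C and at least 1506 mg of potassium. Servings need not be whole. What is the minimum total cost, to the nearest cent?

With two linear requirements the optimum uses one or two foods; enumerate the corners.
broccoli only: max(543/139, 1506/363) = 4.149 servings → $2.07.
carrots only: max(543/7, 1506/242) = 77.57 servings → $15.51.
banana only: max(543/10, 1506/454) = 54.3 servings → $10.86.
bell pepper only: max(543/114, 1506/216) = 6.972 servings → $5.58.
broccoli + carrots with both tight: 3.887 servings and 0.3931 servings → $2.02.
broccoli + banana with both tight: 3.892 servings and 0.2055 servings → $1.99.
broccoli + bell pepper: the both-tight solution has a negative serving — not a feasible corner.
carrots + banana: intersection lies outside the first quadrant.
carrots + bell pepper with both tight: 2.086 servings and 4.635 servings → $4.13.
banana + bell pepper with both tight: 1.097 servings and 4.667 servings → $3.95.
Cheapest feasible corner: $1.99.

$1.99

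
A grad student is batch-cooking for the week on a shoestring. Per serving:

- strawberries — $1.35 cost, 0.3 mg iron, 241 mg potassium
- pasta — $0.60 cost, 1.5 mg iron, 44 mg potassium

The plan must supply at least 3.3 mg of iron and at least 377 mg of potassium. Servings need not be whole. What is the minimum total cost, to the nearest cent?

An LP optimum is at a vertex; with two nutrient constraints at most two foods are used. Check each candidate.
strawberries only: max(3.3/0.3, 377/241) = 11 servings → $14.85.
pasta only: max(3.3/1.5, 377/44) = 8.568 servings → $5.14.
strawberries + pasta with both tight: 1.207 servings and 1.959 servings → $2.80.
Cheapest feasible corner: $2.80.

$2.80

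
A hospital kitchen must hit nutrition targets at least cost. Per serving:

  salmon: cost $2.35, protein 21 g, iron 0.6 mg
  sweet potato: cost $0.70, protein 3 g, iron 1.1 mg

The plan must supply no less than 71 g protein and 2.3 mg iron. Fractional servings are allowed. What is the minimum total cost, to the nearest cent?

$8.04

For a min-cost LP with two ≥-constraints, a basic feasible solution has at most two positive variables.
salmon only: max(71/21, 2.3/0.6) = 3.833 servings → $9.01.
sweet potato only: max(71/3, 2.3/1.1) = 23.67 servings → $16.57.
salmon + sweet potato with both tight: 3.343 servings and 0.2676 servings → $8.04.
Cheapest feasible corner: $8.04.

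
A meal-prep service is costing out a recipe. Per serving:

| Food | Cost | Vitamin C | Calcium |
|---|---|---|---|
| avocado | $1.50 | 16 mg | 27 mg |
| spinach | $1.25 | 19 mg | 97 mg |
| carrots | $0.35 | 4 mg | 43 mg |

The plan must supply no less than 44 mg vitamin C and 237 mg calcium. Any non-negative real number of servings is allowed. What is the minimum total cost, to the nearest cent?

$2.94

An LP optimum is at a vertex; with two nutrient constraints at most two foods are used. Check each candidate.
avocado only: max(44/16, 237/27) = 8.778 servings → $13.17.
spinach only: max(44/19, 237/97) = 2.443 servings → $3.05.
carrots only: max(44/4, 237/43) = 11 servings → $3.85.
avocado + spinach: intersection lies outside the first quadrant.
avocado + carrots with both tight: 1.628 servings and 4.49 servings → $4.01.
spinach + carrots with both tight: 2.2 servings and 0.5478 servings → $2.94.
Cheapest feasible corner: $2.94.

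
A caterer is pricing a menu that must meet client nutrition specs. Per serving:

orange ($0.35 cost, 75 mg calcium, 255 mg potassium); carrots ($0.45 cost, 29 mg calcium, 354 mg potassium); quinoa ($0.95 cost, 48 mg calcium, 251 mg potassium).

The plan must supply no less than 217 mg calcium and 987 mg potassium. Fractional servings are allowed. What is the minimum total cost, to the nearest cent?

orange only: max(217/75, 987/255) = 3.871 servings → $1.35.
carrots only: max(217/29, 987/354) = 7.483 servings → $3.37.
quinoa only: max(217/48, 987/251) = 4.521 servings → $4.29.
orange + carrots with both tight: 2.516 servings and 0.9757 servings → $1.32.
orange + quinoa with both tight: 1.077 servings and 2.838 servings → $3.07.
carrots + quinoa with both targets exact would need a negative amount; discard.
Cheapest feasible corner: $1.32.

$1.32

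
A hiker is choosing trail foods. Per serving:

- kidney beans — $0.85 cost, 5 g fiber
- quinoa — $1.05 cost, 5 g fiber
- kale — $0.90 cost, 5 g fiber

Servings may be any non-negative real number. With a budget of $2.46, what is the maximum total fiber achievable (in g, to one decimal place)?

14.5 g

Fiber per dollar: kidney beans 5.882, kale 5.556, quinoa 4.762.
With no serving limits, spend the whole cost allowance on kidney beans: $2.46 / $0.85 × 5 g = 14.5 g.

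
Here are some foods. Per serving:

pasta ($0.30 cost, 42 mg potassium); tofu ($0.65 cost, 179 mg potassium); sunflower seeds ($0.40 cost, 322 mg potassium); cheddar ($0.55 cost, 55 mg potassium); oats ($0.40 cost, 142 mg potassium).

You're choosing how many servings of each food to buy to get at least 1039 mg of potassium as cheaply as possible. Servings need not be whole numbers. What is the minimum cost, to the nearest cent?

Cost per mg of potassium: sunflower seeds $0.0012, oats $0.0028, tofu $0.0036, pasta $0.0071, cheddar $0.0100.
With no serving limits, use only sunflower seeds: 1039 mg / 322 mg = 3.227 servings × $0.40 = $1.29.

$1.29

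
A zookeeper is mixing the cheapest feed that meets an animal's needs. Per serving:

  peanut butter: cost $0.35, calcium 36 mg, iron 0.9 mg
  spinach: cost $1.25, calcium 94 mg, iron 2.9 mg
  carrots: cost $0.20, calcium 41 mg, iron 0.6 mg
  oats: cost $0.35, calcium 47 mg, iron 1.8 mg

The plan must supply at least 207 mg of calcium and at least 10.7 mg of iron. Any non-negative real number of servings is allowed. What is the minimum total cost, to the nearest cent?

For a min-cost LP with two ≥-constraints, a basic feasible solution has at most two positive variables.
peanut butter only: max(207/36, 10.7/0.9) = 11.89 servings → $4.16.
spinach only: max(207/94, 10.7/2.9) = 3.69 servings → $4.61.
carrots only: max(207/41, 10.7/0.6) = 17.83 servings → $3.57.
oats only: max(207/47, 10.7/1.8) = 5.944 servings → $2.08.
peanut butter + spinach with both targets exact would need a negative amount; discard.
peanut butter + carrots: the both-tight solution has a negative serving — not a feasible corner.
peanut butter + oats: intersection lies outside the first quadrant.
spinach + carrots with both targets exact would need a negative amount; discard.
spinach + oats: intersection lies outside the first quadrant.
carrots + oats: intersection lies outside the first quadrant.
The minimum over all feasible corners is $2.08.

$2.08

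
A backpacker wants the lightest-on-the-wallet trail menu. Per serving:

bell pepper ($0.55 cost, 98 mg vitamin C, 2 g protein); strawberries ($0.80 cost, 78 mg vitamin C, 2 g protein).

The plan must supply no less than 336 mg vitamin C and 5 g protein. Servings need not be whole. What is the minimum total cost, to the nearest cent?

bell pepper only: max(336/98, 5/2) = 3.429 servings → $1.89.
strawberries only: max(336/78, 5/2) = 4.308 servings → $3.45.
bell pepper + strawberries with both targets exact would need a negative amount; discard.
The minimum over all feasible corners is $1.89.

$1.89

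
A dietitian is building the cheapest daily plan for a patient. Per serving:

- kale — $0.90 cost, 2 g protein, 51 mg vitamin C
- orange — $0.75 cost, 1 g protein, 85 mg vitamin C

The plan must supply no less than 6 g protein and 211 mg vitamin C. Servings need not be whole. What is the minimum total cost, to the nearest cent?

$2.99

This is a tiny linear program; its minimum lies at a vertex of the feasible set. List the vertices and price them.
kale only: max(6/2, 211/51) = 4.137 servings → $3.72.
orange only: max(6/1, 211/85) = 6 servings → $4.50.
kale + orange with both tight: 2.513 servings and 0.9748 servings → $2.99.
Cheapest feasible corner: $2.99.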